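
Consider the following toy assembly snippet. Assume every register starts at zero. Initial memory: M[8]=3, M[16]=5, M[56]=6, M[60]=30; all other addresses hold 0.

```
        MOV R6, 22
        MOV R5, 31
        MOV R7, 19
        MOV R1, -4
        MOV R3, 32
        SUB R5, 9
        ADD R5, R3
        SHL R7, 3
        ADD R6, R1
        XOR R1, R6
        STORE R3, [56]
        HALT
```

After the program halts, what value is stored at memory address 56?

MOV R6, 22 → R6=22
MOV R5, 31 → R5=31
MOV R7, 19 → R7=19
MOV R1, -4 → R1=-4
MOV R3, 32 → R3=32
SUB R5, 9 → R5=31-9=22
ADD R5, R3 → R5=22+32=54
SHL R7, 3 → R7=19<<3=152
ADD R6, R1 → R6=22+(-4)=18
XOR R1, R6 → R1=(-4)^18=-18
STORE R3, [56] → M[56]=32
halt.

32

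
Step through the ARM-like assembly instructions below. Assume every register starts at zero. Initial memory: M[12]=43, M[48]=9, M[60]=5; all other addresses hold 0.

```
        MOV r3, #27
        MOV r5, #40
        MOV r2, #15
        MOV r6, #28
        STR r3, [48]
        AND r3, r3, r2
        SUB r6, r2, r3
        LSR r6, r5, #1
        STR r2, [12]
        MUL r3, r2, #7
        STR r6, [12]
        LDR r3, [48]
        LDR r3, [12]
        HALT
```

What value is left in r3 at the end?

after MOV r3, #27: r3=27
after MOV r5, #40: r5=40
after MOV r2, #15: r2=15
after MOV r6, #28: r6=28
STR r3, [48] → M[48]=27
after AND r3, r3, r2: r3=27&15=11
after SUB r6, r2, r3: r6=15-11=4
after LSR r6, r5, #1: r6=40>>1=20
STR r2, [12] → M[12]=15
after MUL r3, r2, #7: r3=15*7=105
STR r6, [12] → M[12]=20
after LDR r3, [48]: r3=M[48]=27
after LDR r3, [12]: r3=M[12]=20
halt.

20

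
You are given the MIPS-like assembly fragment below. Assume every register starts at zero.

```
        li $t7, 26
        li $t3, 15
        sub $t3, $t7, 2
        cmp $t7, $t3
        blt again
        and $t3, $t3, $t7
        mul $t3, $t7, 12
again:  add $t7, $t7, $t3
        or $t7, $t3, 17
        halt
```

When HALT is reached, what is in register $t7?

313

li $t7, 26 → $t7=26
li $t3, 15 → $t3=15
sub $t3, $t7, 2 → $t3=26-2=24
cmp $t7, $t3  (cmp 26,24)
blt again: not taken
and $t3, $t3, $t7 → $t3=24&26=24
mul $t3, $t7, 12 → $t3=26*12=312
add $t7, $t7, $t3 → $t7=26+312=338
or $t7, $t3, 17 → $t7=312|17=313
halt.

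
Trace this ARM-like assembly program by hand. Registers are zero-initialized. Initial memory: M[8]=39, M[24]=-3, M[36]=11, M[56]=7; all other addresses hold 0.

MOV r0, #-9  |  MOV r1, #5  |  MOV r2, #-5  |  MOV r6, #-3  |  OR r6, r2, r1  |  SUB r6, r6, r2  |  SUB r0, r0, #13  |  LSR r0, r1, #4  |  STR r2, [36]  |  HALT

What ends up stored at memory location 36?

after MOV r0, #-9: r0=-9
after MOV r1, #5: r1=5
after MOV r2, #-5: r2=-5
after MOV r6, #-3: r6=-3
after OR r6, r2, r1: r6=(-5)|5=-1
after SUB r6, r6, r2: r6=(-1)-(-5)=4
after SUB r0, r0, #13: r0=(-9)-13=-22
after LSR r0, r1, #4: r0=5>>4=0
STR r2, [36] → M[36]=-5
halt.

-5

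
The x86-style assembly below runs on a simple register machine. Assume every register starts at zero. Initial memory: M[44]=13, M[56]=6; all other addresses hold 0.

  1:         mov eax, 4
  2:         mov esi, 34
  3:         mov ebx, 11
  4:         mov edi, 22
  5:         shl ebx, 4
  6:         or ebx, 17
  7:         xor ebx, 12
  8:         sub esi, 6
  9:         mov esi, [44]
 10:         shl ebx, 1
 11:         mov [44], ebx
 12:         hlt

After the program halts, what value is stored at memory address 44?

after mov eax, 4: eax=4
after mov esi, 34: esi=34
after mov ebx, 11: ebx=11
after mov edi, 22: edi=22
after shl ebx, 4: ebx=11<<4=176
after or ebx, 17: ebx=176|17=177
after xor ebx, 12: ebx=177^12=189
after sub esi, 6: esi=34-6=28
after mov esi, [44]: esi=M[44]=13
after shl ebx, 1: ebx=189<<1=378
mov [44], ebx → M[44]=378
halt.

378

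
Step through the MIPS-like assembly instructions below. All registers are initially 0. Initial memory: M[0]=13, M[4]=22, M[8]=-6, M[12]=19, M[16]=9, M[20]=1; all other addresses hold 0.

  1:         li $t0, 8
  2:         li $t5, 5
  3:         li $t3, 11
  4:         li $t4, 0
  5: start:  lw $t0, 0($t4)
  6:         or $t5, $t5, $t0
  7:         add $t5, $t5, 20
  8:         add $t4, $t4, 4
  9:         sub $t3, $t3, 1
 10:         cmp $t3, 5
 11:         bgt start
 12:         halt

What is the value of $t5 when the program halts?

99

li $t0, 8 → $t0=8
li $t5, 5 → $t5=5
li $t3, 11 → $t3=11
li $t4, 0 → $t4=0
lw $t0, 0($t4) → $t0=M[0]=13
or $t5, $t5, $t0 → $t5=5|13=13
add $t5, $t5, 20 → $t5=13+20=33
add $t4, $t4, 4 → $t4=0+4=4
sub $t3, $t3, 1 → $t3=11-1=10
cmp $t3, 5  (cmp 10,5)
bgt start: taken
lw $t0, 0($t4) → $t0=M[4]=22
or $t5, $t5, $t0 → $t5=33|22=55
add $t5, $t5, 20 → $t5=55+20=75
add $t4, $t4, 4 → $t4=4+4=8
sub $t3, $t3, 1 → $t3=10-1=9
cmp $t3, 5  (cmp 9,5)
bgt start: taken
lw $t0, 0($t4) → $t0=M[8]=-6
or $t5, $t5, $t0 → $t5=75|(-6)=-5
add $t5, $t5, 20 → $t5=(-5)+20=15
add $t4, $t4, 4 → $t4=8+4=12
sub $t3, $t3, 1 → $t3=9-1=8
cmp $t3, 5  (cmp 8,5)
bgt start: taken
lw $t0, 0($t4) → $t0=M[12]=19
or $t5, $t5, $t0 → $t5=15|19=31
add $t5, $t5, 20 → $t5=31+20=51
add $t4, $t4, 4 → $t4=12+4=16
sub $t3, $t3, 1 → $t3=8-1=7
cmp $t3, 5  (cmp 7,5)
bgt start: taken
lw $t0, 0($t4) → $t0=M[16]=9
or $t5, $t5, $t0 → $t5=51|9=59
add $t5, $t5, 20 → $t5=59+20=79
add $t4, $t4, 4 → $t4=16+4=20
sub $t3, $t3, 1 → $t3=7-1=6
cmp $t3, 5  (cmp 6,5)
bgt start: taken
lw $t0, 0($t4) → $t0=M[20]=1
or $t5, $t5, $t0 → $t5=79|1=79
add $t5, $t5, 20 → $t5=79+20=99
add $t4, $t4, 4 → $t4=20+4=24
sub $t3, $t3, 1 → $t3=6-1=5
cmp $t3, 5  (cmp 5,5)
bgt start: not taken
halt.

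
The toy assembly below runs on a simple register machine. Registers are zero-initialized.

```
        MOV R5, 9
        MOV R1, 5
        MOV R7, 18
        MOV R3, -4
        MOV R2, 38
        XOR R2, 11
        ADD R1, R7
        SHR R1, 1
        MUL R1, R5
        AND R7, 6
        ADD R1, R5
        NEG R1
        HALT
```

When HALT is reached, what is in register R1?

after MOV R5, 9: R5=9
after MOV R1, 5: R1=5
after MOV R7, 18: R7=18
after MOV R3, -4: R3=-4
after MOV R2, 38: R2=38
after XOR R2, 11: R2=38^11=45
after ADD R1, R7: R1=5+18=23
after SHR R1, 1: R1=23>>1=11
after MUL R1, R5: R1=11*9=99
after AND R7, 6: R7=18&6=2
after ADD R1, R5: R1=99+9=108
after NEG R1: R1=-(108)=-108
halt.

-108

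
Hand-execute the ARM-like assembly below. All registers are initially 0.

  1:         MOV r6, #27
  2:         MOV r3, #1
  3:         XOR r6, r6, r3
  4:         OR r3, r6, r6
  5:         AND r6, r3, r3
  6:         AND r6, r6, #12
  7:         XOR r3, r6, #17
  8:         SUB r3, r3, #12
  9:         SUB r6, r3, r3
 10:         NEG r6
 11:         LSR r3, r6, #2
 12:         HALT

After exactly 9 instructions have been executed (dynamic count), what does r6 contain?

after MOV r6, #27: r6=27
after MOV r3, #1: r3=1
after XOR r6, r6, r3: r6=27^1=26
after OR r3, r6, r6: r3=26|26=26
after AND r6, r3, r3: r6=26&26=26
after AND r6, r6, #12: r6=26&12=8
after XOR r3, r6, #17: r3=8^17=25
after SUB r3, r3, #12: r3=25-12=13
after SUB r6, r3, r3: r6=13-13=0
After step 9: r6 = 0.

0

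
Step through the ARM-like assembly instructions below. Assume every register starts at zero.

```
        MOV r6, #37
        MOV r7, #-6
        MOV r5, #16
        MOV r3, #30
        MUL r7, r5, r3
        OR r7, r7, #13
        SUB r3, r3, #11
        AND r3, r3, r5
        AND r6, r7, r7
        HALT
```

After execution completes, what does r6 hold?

after MOV r6, #37: r6=37
after MOV r7, #-6: r7=-6
after MOV r5, #16: r5=16
after MOV r3, #30: r3=30
after MUL r7, r5, r3: r7=16*30=480
after OR r7, r7, #13: r7=480|13=493
after SUB r3, r3, #11: r3=30-11=19
after AND r3, r3, r5: r3=19&16=16
after AND r6, r7, r7: r6=493&493=493
halt.

493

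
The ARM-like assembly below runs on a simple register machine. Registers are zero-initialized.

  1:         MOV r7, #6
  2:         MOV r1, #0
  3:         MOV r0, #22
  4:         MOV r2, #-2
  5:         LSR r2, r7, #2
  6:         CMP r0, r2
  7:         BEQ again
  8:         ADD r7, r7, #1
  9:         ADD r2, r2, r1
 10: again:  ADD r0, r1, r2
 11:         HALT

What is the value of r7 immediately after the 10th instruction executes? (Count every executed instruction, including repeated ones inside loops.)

7

r7=6
r1=0
r0=22
r2=-2
r2=6>>2=1
CMP r0, r2  (cmp 22,1)
BEQ again: not taken
r7=6+1=7
r2=1+0=1
r0=0+1=1
After step 10: r7 = 7.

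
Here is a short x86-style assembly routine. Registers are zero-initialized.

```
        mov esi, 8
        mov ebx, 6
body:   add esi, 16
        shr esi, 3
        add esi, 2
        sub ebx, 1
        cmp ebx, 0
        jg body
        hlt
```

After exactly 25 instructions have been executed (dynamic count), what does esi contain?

after mov esi, 8: esi=8
after mov ebx, 6: ebx=6
after add esi, 16: esi=8+16=24
after shr esi, 3: esi=24>>3=3
after add esi, 2: esi=3+2=5
after sub ebx, 1: ebx=6-1=5
cmp ebx, 0  (cmp 5,0)
jg body: taken
after add esi, 16: esi=5+16=21
after shr esi, 3: esi=21>>3=2
after add esi, 2: esi=2+2=4
after sub ebx, 1: ebx=5-1=4
cmp ebx, 0  (cmp 4,0)
jg body: taken
after add esi, 16: esi=4+16=20
after shr esi, 3: esi=20>>3=2
after add esi, 2: esi=2+2=4
after sub ebx, 1: ebx=4-1=3
cmp ebx, 0  (cmp 3,0)
jg body: taken
after add esi, 16: esi=4+16=20
after shr esi, 3: esi=20>>3=2
after add esi, 2: esi=2+2=4
after sub ebx, 1: ebx=3-1=2
cmp ebx, 0  (cmp 2,0)
After step 25: esi = 4.

4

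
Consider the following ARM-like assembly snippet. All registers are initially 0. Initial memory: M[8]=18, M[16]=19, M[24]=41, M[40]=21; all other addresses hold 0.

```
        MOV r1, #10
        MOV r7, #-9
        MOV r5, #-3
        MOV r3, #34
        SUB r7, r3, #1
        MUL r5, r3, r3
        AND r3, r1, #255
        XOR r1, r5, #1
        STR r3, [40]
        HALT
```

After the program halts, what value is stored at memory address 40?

r1=10
r7=-9
r5=-3
r3=34
r7=34-1=33
r5=34*34=1156
r3=10&255=10
r1=1156^1=1157
STR r3, [40] → M[40]=10
halt.

10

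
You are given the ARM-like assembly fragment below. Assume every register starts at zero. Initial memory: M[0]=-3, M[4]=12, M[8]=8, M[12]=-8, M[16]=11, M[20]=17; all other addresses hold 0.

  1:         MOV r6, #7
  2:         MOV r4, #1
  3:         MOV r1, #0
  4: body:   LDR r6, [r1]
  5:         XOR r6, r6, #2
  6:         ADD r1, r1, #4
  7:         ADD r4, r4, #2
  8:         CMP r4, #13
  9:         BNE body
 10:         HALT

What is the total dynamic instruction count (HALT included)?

40

r6=7
r4=1
r1=0
r6=M[0]=-3
r6=(-3)^2=-1
r1=0+4=4
r4=1+2=3
CMP r4, #13  (cmp 3,13)
BNE body: taken
r6=M[4]=12
r6=12^2=14
r1=4+4=8
r4=3+2=5
CMP r4, #13  (cmp 5,13)
BNE body: taken
r6=M[8]=8
r6=8^2=10
r1=8+4=12
r4=5+2=7
CMP r4, #13  (cmp 7,13)
BNE body: taken
r6=M[12]=-8
r6=(-8)^2=-6
r1=12+4=16
r4=7+2=9
CMP r4, #13  (cmp 9,13)
BNE body: taken
r6=M[16]=11
r6=11^2=9
r1=16+4=20
r4=9+2=11
CMP r4, #13  (cmp 11,13)
BNE body: taken
r6=M[20]=17
r6=17^2=19
r1=20+4=24
r4=11+2=13
CMP r4, #13  (cmp 13,13)
BNE body: not taken
halt.
Total executed instructions: 40.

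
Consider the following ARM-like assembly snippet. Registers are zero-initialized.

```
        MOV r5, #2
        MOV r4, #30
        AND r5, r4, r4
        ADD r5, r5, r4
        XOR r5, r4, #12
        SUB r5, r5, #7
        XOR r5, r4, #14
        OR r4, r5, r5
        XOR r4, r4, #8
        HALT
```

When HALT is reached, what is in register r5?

after MOV r5, #2: r5=2
after MOV r4, #30: r4=30
after AND r5, r4, r4: r5=30&30=30
after ADD r5, r5, r4: r5=30+30=60
after XOR r5, r4, #12: r5=30^12=18
after SUB r5, r5, #7: r5=18-7=11
after XOR r5, r4, #14: r5=30^14=16
after OR r4, r5, r5: r4=16|16=16
after XOR r4, r4, #8: r4=16^8=24
halt.

16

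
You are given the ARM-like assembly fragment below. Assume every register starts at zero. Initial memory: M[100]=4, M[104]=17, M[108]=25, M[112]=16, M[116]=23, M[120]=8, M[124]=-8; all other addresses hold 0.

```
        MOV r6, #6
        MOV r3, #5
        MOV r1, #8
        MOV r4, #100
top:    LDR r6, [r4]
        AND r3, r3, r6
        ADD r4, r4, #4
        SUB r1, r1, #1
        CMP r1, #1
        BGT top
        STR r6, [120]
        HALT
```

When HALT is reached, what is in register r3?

r6=6
r3=5
r1=8
r4=100
r6=M[100]=4
r3=5&4=4
r4=100+4=104
r1=8-1=7
CMP r1, #1  (cmp 7,1)
BGT top: taken
r6=M[104]=17
r3=4&17=0
r4=104+4=108
r1=7-1=6
CMP r1, #1  (cmp 6,1)
BGT top: taken
r6=M[108]=25
r3=0&25=0
r4=108+4=112
r1=6-1=5
CMP r1, #1  (cmp 5,1)
BGT top: taken
r6=M[112]=16
r3=0&16=0
r4=112+4=116
r1=5-1=4
CMP r1, #1  (cmp 4,1)
BGT top: taken
r6=M[116]=23
r3=0&23=0
r4=116+4=120
r1=4-1=3
CMP r1, #1  (cmp 3,1)
BGT top: taken
r6=M[120]=8
r3=0&8=0
r4=120+4=124
r1=3-1=2
CMP r1, #1  (cmp 2,1)
BGT top: taken
r6=M[124]=-8
r3=0&(-8)=0
r4=124+4=128
r1=2-1=1
CMP r1, #1  (cmp 1,1)
BGT top: not taken
STR r6, [120] → M[120]=-8
halt.

0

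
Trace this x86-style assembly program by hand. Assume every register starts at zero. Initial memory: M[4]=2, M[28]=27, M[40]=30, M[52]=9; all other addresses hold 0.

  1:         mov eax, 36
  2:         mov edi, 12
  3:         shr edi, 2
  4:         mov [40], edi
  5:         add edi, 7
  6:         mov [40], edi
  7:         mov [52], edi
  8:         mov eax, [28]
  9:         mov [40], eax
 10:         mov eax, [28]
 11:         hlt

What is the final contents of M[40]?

27

mov eax, 36 → eax=36
mov edi, 12 → edi=12
shr edi, 2 → edi=12>>2=3
mov [40], edi → M[40]=3
add edi, 7 → edi=3+7=10
mov [40], edi → M[40]=10
mov [52], edi → M[52]=10
mov eax, [28] → eax=M[28]=27
mov [40], eax → M[40]=27
mov eax, [28] → eax=M[28]=27
halt.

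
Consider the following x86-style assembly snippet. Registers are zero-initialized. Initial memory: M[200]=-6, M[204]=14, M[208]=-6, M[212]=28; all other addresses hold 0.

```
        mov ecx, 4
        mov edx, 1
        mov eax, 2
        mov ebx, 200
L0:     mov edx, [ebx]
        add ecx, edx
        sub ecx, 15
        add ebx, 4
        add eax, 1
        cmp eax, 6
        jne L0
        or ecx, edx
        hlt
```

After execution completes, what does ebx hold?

ecx=4
edx=1
eax=2
ebx=200
edx=M[200]=-6
ecx=4+(-6)=-2
ecx=(-2)-15=-17
ebx=200+4=204
eax=2+1=3
cmp eax, 6  (cmp 3,6)
jne L0: taken
edx=M[204]=14
ecx=(-17)+14=-3
ecx=(-3)-15=-18
ebx=204+4=208
eax=3+1=4
cmp eax, 6  (cmp 4,6)
jne L0: taken
edx=M[208]=-6
ecx=(-18)+(-6)=-24
ecx=(-24)-15=-39
ebx=208+4=212
eax=4+1=5
cmp eax, 6  (cmp 5,6)
jne L0: taken
edx=M[212]=28
ecx=(-39)+28=-11
ecx=(-11)-15=-26
ebx=212+4=216
eax=5+1=6
cmp eax, 6  (cmp 6,6)
jne L0: not taken
ecx=(-26)|28=-2
halt.

216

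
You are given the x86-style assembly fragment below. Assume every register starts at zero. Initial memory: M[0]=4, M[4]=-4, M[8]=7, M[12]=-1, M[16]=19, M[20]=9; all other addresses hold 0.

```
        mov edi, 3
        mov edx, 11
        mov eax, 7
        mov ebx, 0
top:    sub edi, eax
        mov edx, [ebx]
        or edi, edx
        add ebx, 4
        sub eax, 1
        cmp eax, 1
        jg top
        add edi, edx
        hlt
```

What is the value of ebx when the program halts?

24

edi=3
edx=11
eax=7
ebx=0
edi=3-7=-4
edx=M[0]=4
edi=(-4)|4=-4
ebx=0+4=4
eax=7-1=6
cmp eax, 1  (cmp 6,1)
jg top: taken
edi=(-4)-6=-10
edx=M[4]=-4
edi=(-10)|(-4)=-2
ebx=4+4=8
eax=6-1=5
cmp eax, 1  (cmp 5,1)
jg top: taken
edi=(-2)-5=-7
edx=M[8]=7
edi=(-7)|7=-1
ebx=8+4=12
eax=5-1=4
cmp eax, 1  (cmp 4,1)
jg top: taken
edi=(-1)-4=-5
edx=M[12]=-1
edi=(-5)|(-1)=-1
ebx=12+4=16
eax=4-1=3
cmp eax, 1  (cmp 3,1)
jg top: taken
edi=(-1)-3=-4
edx=M[16]=19
edi=(-4)|19=-1
ebx=16+4=20
eax=3-1=2
cmp eax, 1  (cmp 2,1)
jg top: taken
edi=(-1)-2=-3
edx=M[20]=9
edi=(-3)|9=-3
ebx=20+4=24
eax=2-1=1
cmp eax, 1  (cmp 1,1)
jg top: not taken
edi=(-3)+9=6
halt.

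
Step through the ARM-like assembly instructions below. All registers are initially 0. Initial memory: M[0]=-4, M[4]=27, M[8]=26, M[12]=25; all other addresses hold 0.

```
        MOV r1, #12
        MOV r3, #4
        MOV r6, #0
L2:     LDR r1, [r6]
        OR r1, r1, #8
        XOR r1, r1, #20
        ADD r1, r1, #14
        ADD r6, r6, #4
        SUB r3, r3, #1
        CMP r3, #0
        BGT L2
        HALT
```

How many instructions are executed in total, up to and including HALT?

36

r1=12
r3=4
r6=0
r1=M[0]=-4
r1=(-4)|8=-4
r1=(-4)^20=-24
r1=(-24)+14=-10
r6=0+4=4
r3=4-1=3
CMP r3, #0  (cmp 3,0)
BGT L2: taken
r1=M[4]=27
r1=27|8=27
r1=27^20=15
r1=15+14=29
r6=4+4=8
r3=3-1=2
CMP r3, #0  (cmp 2,0)
BGT L2: taken
r1=M[8]=26
r1=26|8=26
r1=26^20=14
r1=14+14=28
r6=8+4=12
r3=2-1=1
CMP r3, #0  (cmp 1,0)
BGT L2: taken
r1=M[12]=25
r1=25|8=25
r1=25^20=13
r1=13+14=27
r6=12+4=16
r3=1-1=0
CMP r3, #0  (cmp 0,0)
BGT L2: not taken
halt.
Total executed instructions: 36.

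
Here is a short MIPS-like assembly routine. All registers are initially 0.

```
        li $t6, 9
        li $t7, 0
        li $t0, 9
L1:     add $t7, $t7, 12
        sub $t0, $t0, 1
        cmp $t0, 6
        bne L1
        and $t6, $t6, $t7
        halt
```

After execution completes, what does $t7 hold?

$t6=9
$t7=0
$t0=9
$t7=0+12=12
$t0=9-1=8
cmp $t0, 6  (cmp 8,6)
bne L1: taken
$t7=12+12=24
$t0=8-1=7
cmp $t0, 6  (cmp 7,6)
bne L1: taken
$t7=24+12=36
$t0=7-1=6
cmp $t0, 6  (cmp 6,6)
bne L1: not taken
$t6=9&36=0
halt.

36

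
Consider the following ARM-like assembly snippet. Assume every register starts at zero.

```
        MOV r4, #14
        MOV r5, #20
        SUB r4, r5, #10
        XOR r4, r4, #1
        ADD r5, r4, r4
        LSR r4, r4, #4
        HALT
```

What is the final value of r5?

22

r4=14
r5=20
r4=20-10=10
r4=10^1=11
r5=11+11=22
r4=11>>4=0
halt.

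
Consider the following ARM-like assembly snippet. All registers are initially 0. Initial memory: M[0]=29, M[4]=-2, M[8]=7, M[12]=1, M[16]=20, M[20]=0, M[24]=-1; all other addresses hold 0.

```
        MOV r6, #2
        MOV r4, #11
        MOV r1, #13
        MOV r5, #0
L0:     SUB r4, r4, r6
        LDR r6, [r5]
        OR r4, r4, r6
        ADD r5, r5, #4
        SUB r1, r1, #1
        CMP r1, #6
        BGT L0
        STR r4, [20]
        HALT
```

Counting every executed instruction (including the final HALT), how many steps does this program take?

MOV r6, #2 → r6=2
MOV r4, #11 → r4=11
MOV r1, #13 → r1=13
MOV r5, #0 → r5=0
SUB r4, r4, r6 → r4=11-2=9
LDR r6, [r5] → r6=M[0]=29
OR r4, r4, r6 → r4=9|29=29
ADD r5, r5, #4 → r5=0+4=4
SUB r1, r1, #1 → r1=13-1=12
CMP r1, #6  (cmp 12,6)
BGT L0: taken
SUB r4, r4, r6 → r4=29-29=0
LDR r6, [r5] → r6=M[4]=-2
OR r4, r4, r6 → r4=0|(-2)=-2
ADD r5, r5, #4 → r5=4+4=8
SUB r1, r1, #1 → r1=12-1=11
CMP r1, #6  (cmp 11,6)
BGT L0: taken
SUB r4, r4, r6 → r4=(-2)-(-2)=0
LDR r6, [r5] → r6=M[8]=7
OR r4, r4, r6 → r4=0|7=7
ADD r5, r5, #4 → r5=8+4=12
SUB r1, r1, #1 → r1=11-1=10
CMP r1, #6  (cmp 10,6)
BGT L0: taken
SUB r4, r4, r6 → r4=7-7=0
LDR r6, [r5] → r6=M[12]=1
OR r4, r4, r6 → r4=0|1=1
ADD r5, r5, #4 → r5=12+4=16
SUB r1, r1, #1 → r1=10-1=9
CMP r1, #6  (cmp 9,6)
BGT L0: taken
SUB r4, r4, r6 → r4=1-1=0
LDR r6, [r5] → r6=M[16]=20
OR r4, r4, r6 → r4=0|20=20
ADD r5, r5, #4 → r5=16+4=20
SUB r1, r1, #1 → r1=9-1=8
CMP r1, #6  (cmp 8,6)
BGT L0: taken
SUB r4, r4, r6 → r4=20-20=0
LDR r6, [r5] → r6=M[20]=0
OR r4, r4, r6 → r4=0|0=0
ADD r5, r5, #4 → r5=20+4=24
SUB r1, r1, #1 → r1=8-1=7
CMP r1, #6  (cmp 7,6)
BGT L0: taken
SUB r4, r4, r6 → r4=0-0=0
LDR r6, [r5] → r6=M[24]=-1
OR r4, r4, r6 → r4=0|(-1)=-1
ADD r5, r5, #4 → r5=24+4=28
SUB r1, r1, #1 → r1=7-1=6
CMP r1, #6  (cmp 6,6)
BGT L0: not taken
STR r4, [20] → M[20]=-1
halt.
Total executed instructions: 55.

55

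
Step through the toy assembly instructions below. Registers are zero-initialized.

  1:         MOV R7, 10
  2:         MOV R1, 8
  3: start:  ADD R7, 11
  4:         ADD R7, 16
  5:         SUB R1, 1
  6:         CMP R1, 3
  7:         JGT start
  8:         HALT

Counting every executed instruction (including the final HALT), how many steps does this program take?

28

after MOV R7, 10: R7=10
after MOV R1, 8: R1=8
after ADD R7, 11: R7=10+11=21
after ADD R7, 16: R7=21+16=37
after SUB R1, 1: R1=8-1=7
CMP R1, 3  (cmp 7,3)
JGT start: taken
after ADD R7, 11: R7=37+11=48
after ADD R7, 16: R7=48+16=64
after SUB R1, 1: R1=7-1=6
CMP R1, 3  (cmp 6,3)
JGT start: taken
after ADD R7, 11: R7=64+11=75
after ADD R7, 16: R7=75+16=91
after SUB R1, 1: R1=6-1=5
CMP R1, 3  (cmp 5,3)
JGT start: taken
after ADD R7, 11: R7=91+11=102
after ADD R7, 16: R7=102+16=118
after SUB R1, 1: R1=5-1=4
CMP R1, 3  (cmp 4,3)
JGT start: taken
after ADD R7, 11: R7=118+11=129
after ADD R7, 16: R7=129+16=145
after SUB R1, 1: R1=4-1=3
CMP R1, 3  (cmp 3,3)
JGT start: not taken
halt.
Total executed instructions: 28.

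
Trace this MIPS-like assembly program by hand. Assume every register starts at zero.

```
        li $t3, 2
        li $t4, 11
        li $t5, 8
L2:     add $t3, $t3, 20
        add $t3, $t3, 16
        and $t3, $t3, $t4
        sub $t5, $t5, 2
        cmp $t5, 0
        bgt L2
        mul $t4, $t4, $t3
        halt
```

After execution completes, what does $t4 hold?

22

after li $t3, 2: $t3=2
after li $t4, 11: $t4=11
after li $t5, 8: $t5=8
after add $t3, $t3, 20: $t3=2+20=22
after add $t3, $t3, 16: $t3=22+16=38
after and $t3, $t3, $t4: $t3=38&11=2
after sub $t5, $t5, 2: $t5=8-2=6
cmp $t5, 0  (cmp 6,0)
bgt L2: taken
after add $t3, $t3, 20: $t3=2+20=22
after add $t3, $t3, 16: $t3=22+16=38
after and $t3, $t3, $t4: $t3=38&11=2
after sub $t5, $t5, 2: $t5=6-2=4
cmp $t5, 0  (cmp 4,0)
bgt L2: taken
after add $t3, $t3, 20: $t3=2+20=22
after add $t3, $t3, 16: $t3=22+16=38
after and $t3, $t3, $t4: $t3=38&11=2
after sub $t5, $t5, 2: $t5=4-2=2
cmp $t5, 0  (cmp 2,0)
bgt L2: taken
after add $t3, $t3, 20: $t3=2+20=22
after add $t3, $t3, 16: $t3=22+16=38
after and $t3, $t3, $t4: $t3=38&11=2
after sub $t5, $t5, 2: $t5=2-2=0
cmp $t5, 0  (cmp 0,0)
bgt L2: not taken
after mul $t4, $t4, $t3: $t4=11*2=22
halt.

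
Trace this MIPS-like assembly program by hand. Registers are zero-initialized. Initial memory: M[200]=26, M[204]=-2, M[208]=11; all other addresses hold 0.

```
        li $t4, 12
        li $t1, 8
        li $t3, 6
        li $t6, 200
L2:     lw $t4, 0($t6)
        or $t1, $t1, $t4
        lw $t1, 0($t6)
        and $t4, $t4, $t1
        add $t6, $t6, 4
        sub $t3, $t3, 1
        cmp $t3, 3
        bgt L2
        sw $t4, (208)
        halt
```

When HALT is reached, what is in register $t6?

$t4=12
$t1=8
$t3=6
$t6=200
$t4=M[200]=26
$t1=8|26=26
$t1=M[200]=26
$t4=26&26=26
$t6=200+4=204
$t3=6-1=5
cmp $t3, 3  (cmp 5,3)
bgt L2: taken
$t4=M[204]=-2
$t1=26|(-2)=-2
$t1=M[204]=-2
$t4=(-2)&(-2)=-2
$t6=204+4=208
$t3=5-1=4
cmp $t3, 3  (cmp 4,3)
bgt L2: taken
$t4=M[208]=11
$t1=(-2)|11=-1
$t1=M[208]=11
$t4=11&11=11
$t6=208+4=212
$t3=4-1=3
cmp $t3, 3  (cmp 3,3)
bgt L2: not taken
sw $t4, (208) → M[208]=11
halt.

212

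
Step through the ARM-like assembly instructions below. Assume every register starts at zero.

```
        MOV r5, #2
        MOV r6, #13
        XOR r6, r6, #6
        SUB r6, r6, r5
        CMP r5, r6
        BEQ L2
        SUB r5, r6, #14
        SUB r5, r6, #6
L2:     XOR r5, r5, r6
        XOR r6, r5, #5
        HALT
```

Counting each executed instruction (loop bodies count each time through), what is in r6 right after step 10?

15

r5=2
r6=13
r6=13^6=11
r6=11-2=9
CMP r5, r6  (cmp 2,9)
BEQ L2: not taken
r5=9-14=-5
r5=9-6=3
r5=3^9=10
r6=10^5=15
After step 10: r6 = 15.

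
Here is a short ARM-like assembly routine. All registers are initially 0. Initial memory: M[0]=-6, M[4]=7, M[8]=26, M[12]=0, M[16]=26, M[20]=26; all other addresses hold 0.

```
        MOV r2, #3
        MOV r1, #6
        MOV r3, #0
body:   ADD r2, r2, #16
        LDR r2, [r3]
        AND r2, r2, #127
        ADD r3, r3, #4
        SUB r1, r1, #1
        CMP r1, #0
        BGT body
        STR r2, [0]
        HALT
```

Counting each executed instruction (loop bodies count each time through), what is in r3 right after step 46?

24

after MOV r2, #3: r2=3
after MOV r1, #6: r1=6
after MOV r3, #0: r3=0
after ADD r2, r2, #16: r2=3+16=19
after LDR r2, [r3]: r2=M[0]=-6
after AND r2, r2, #127: r2=(-6)&127=122
after ADD r3, r3, #4: r3=0+4=4
after SUB r1, r1, #1: r1=6-1=5
CMP r1, #0  (cmp 5,0)
BGT body: taken
after ADD r2, r2, #16: r2=122+16=138
after LDR r2, [r3]: r2=M[4]=7
after AND r2, r2, #127: r2=7&127=7
after ADD r3, r3, #4: r3=4+4=8
after SUB r1, r1, #1: r1=5-1=4
CMP r1, #0  (cmp 4,0)
BGT body: taken
after ADD r2, r2, #16: r2=7+16=23
after LDR r2, [r3]: r2=M[8]=26
after AND r2, r2, #127: r2=26&127=26
after ADD r3, r3, #4: r3=8+4=12
after SUB r1, r1, #1: r1=4-1=3
CMP r1, #0  (cmp 3,0)
BGT body: taken
after ADD r2, r2, #16: r2=26+16=42
after LDR r2, [r3]: r2=M[12]=0
after AND r2, r2, #127: r2=0&127=0
after ADD r3, r3, #4: r3=12+4=16
after SUB r1, r1, #1: r1=3-1=2
CMP r1, #0  (cmp 2,0)
BGT body: taken
after ADD r2, r2, #16: r2=0+16=16
after LDR r2, [r3]: r2=M[16]=26
after AND r2, r2, #127: r2=26&127=26
after ADD r3, r3, #4: r3=16+4=20
after SUB r1, r1, #1: r1=2-1=1
CMP r1, #0  (cmp 1,0)
BGT body: taken
after ADD r2, r2, #16: r2=26+16=42
after LDR r2, [r3]: r2=M[20]=26
after AND r2, r2, #127: r2=26&127=26
after ADD r3, r3, #4: r3=20+4=24
after SUB r1, r1, #1: r1=1-1=0
CMP r1, #0  (cmp 0,0)
BGT body: not taken
STR r2, [0] → M[0]=26
After step 46: r3 = 24.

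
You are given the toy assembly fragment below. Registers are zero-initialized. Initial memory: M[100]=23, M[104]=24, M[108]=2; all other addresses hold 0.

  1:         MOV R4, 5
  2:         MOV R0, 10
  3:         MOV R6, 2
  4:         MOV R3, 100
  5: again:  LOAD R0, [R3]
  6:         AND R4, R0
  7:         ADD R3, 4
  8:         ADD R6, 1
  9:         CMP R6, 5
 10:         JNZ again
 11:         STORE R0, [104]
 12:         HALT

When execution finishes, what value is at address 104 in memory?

2

MOV R4, 5 → R4=5
MOV R0, 10 → R0=10
MOV R6, 2 → R6=2
MOV R3, 100 → R3=100
LOAD R0, [R3] → R0=M[100]=23
AND R4, R0 → R4=5&23=5
ADD R3, 4 → R3=100+4=104
ADD R6, 1 → R6=2+1=3
CMP R6, 5  (cmp 3,5)
JNZ again: taken
LOAD R0, [R3] → R0=M[104]=24
AND R4, R0 → R4=5&24=0
ADD R3, 4 → R3=104+4=108
ADD R6, 1 → R6=3+1=4
CMP R6, 5  (cmp 4,5)
JNZ again: taken
LOAD R0, [R3] → R0=M[108]=2
AND R4, R0 → R4=0&2=0
ADD R3, 4 → R3=108+4=112
ADD R6, 1 → R6=4+1=5
CMP R6, 5  (cmp 5,5)
JNZ again: not taken
STORE R0, [104] → M[104]=2
halt.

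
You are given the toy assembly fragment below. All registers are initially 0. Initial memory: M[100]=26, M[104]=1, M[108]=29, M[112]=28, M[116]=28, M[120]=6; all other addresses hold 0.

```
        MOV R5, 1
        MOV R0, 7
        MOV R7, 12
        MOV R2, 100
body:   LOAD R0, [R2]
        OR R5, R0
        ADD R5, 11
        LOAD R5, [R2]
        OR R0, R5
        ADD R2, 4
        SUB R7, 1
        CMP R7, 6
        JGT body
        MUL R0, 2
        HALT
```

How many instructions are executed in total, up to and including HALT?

R5=1
R0=7
R7=12
R2=100
R0=M[100]=26
R5=1|26=27
R5=27+11=38
R5=M[100]=26
R0=26|26=26
R2=100+4=104
R7=12-1=11
CMP R7, 6  (cmp 11,6)
JGT body: taken
R0=M[104]=1
R5=26|1=27
R5=27+11=38
R5=M[104]=1
R0=1|1=1
R2=104+4=108
R7=11-1=10
CMP R7, 6  (cmp 10,6)
JGT body: taken
R0=M[108]=29
R5=1|29=29
R5=29+11=40
R5=M[108]=29
R0=29|29=29
R2=108+4=112
R7=10-1=9
CMP R7, 6  (cmp 9,6)
JGT body: taken
R0=M[112]=28
R5=29|28=29
R5=29+11=40
R5=M[112]=28
R0=28|28=28
R2=112+4=116
R7=9-1=8
CMP R7, 6  (cmp 8,6)
JGT body: taken
R0=M[116]=28
R5=28|28=28
R5=28+11=39
R5=M[116]=28
R0=28|28=28
R2=116+4=120
R7=8-1=7
CMP R7, 6  (cmp 7,6)
JGT body: taken
R0=M[120]=6
R5=28|6=30
R5=30+11=41
R5=M[120]=6
R0=6|6=6
R2=120+4=124
R7=7-1=6
CMP R7, 6  (cmp 6,6)
JGT body: not taken
R0=6*2=12
halt.
Total executed instructions: 60.

60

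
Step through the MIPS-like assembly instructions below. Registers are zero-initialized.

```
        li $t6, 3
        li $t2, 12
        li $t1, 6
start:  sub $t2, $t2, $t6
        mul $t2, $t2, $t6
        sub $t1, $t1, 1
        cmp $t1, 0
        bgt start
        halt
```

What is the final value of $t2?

li $t6, 3 → $t6=3
li $t2, 12 → $t2=12
li $t1, 6 → $t1=6
sub $t2, $t2, $t6 → $t2=12-3=9
mul $t2, $t2, $t6 → $t2=9*3=27
sub $t1, $t1, 1 → $t1=6-1=5
cmp $t1, 0  (cmp 5,0)
bgt start: taken
sub $t2, $t2, $t6 → $t2=27-3=24
mul $t2, $t2, $t6 → $t2=24*3=72
sub $t1, $t1, 1 → $t1=5-1=4
cmp $t1, 0  (cmp 4,0)
bgt start: taken
sub $t2, $t2, $t6 → $t2=72-3=69
mul $t2, $t2, $t6 → $t2=69*3=207
sub $t1, $t1, 1 → $t1=4-1=3
cmp $t1, 0  (cmp 3,0)
bgt start: taken
sub $t2, $t2, $t6 → $t2=207-3=204
mul $t2, $t2, $t6 → $t2=204*3=612
sub $t1, $t1, 1 → $t1=3-1=2
cmp $t1, 0  (cmp 2,0)
bgt start: taken
sub $t2, $t2, $t6 → $t2=612-3=609
mul $t2, $t2, $t6 → $t2=609*3=1827
sub $t1, $t1, 1 → $t1=2-1=1
cmp $t1, 0  (cmp 1,0)
bgt start: taken
sub $t2, $t2, $t6 → $t2=1827-3=1824
mul $t2, $t2, $t6 → $t2=1824*3=5472
sub $t1, $t1, 1 → $t1=1-1=0
cmp $t1, 0  (cmp 0,0)
bgt start: not taken
halt.

5472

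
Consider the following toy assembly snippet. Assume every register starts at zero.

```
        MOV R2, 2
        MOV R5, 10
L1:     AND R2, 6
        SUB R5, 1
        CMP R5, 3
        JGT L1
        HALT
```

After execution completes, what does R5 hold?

after MOV R2, 2: R2=2
after MOV R5, 10: R5=10
after AND R2, 6: R2=2&6=2
after SUB R5, 1: R5=10-1=9
CMP R5, 3  (cmp 9,3)
JGT L1: taken
after AND R2, 6: R2=2&6=2
after SUB R5, 1: R5=9-1=8
CMP R5, 3  (cmp 8,3)
JGT L1: taken
after AND R2, 6: R2=2&6=2
after SUB R5, 1: R5=8-1=7
CMP R5, 3  (cmp 7,3)
JGT L1: taken
after AND R2, 6: R2=2&6=2
after SUB R5, 1: R5=7-1=6
CMP R5, 3  (cmp 6,3)
JGT L1: taken
after AND R2, 6: R2=2&6=2
after SUB R5, 1: R5=6-1=5
CMP R5, 3  (cmp 5,3)
JGT L1: taken
after AND R2, 6: R2=2&6=2
after SUB R5, 1: R5=5-1=4
CMP R5, 3  (cmp 4,3)
JGT L1: taken
after AND R2, 6: R2=2&6=2
after SUB R5, 1: R5=4-1=3
CMP R5, 3  (cmp 3,3)
JGT L1: not taken
halt.

3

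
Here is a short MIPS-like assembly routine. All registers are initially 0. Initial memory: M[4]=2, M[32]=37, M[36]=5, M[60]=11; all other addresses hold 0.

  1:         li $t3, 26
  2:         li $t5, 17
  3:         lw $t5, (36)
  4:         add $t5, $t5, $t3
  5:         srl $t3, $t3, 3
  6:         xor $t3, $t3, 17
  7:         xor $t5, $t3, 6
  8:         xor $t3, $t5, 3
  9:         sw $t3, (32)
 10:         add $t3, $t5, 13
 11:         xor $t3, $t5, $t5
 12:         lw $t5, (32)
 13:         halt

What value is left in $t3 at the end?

li $t3, 26 → $t3=26
li $t5, 17 → $t5=17
lw $t5, (36) → $t5=M[36]=5
add $t5, $t5, $t3 → $t5=5+26=31
srl $t3, $t3, 3 → $t3=26>>3=3
xor $t3, $t3, 17 → $t3=3^17=18
xor $t5, $t3, 6 → $t5=18^6=20
xor $t3, $t5, 3 → $t3=20^3=23
sw $t3, (32) → M[32]=23
add $t3, $t5, 13 → $t3=20+13=33
xor $t3, $t5, $t5 → $t3=20^20=0
lw $t5, (32) → $t5=M[32]=23
halt.

0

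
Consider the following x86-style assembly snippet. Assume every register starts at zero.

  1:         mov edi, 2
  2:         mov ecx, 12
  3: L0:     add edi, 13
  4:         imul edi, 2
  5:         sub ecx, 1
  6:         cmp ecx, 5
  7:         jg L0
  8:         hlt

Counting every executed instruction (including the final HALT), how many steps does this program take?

38

after mov edi, 2: edi=2
after mov ecx, 12: ecx=12
after add edi, 13: edi=2+13=15
after imul edi, 2: edi=15*2=30
after sub ecx, 1: ecx=12-1=11
cmp ecx, 5  (cmp 11,5)
jg L0: taken
after add edi, 13: edi=30+13=43
after imul edi, 2: edi=43*2=86
after sub ecx, 1: ecx=11-1=10
cmp ecx, 5  (cmp 10,5)
jg L0: taken
after add edi, 13: edi=86+13=99
after imul edi, 2: edi=99*2=198
after sub ecx, 1: ecx=10-1=9
cmp ecx, 5  (cmp 9,5)
jg L0: taken
after add edi, 13: edi=198+13=211
after imul edi, 2: edi=211*2=422
after sub ecx, 1: ecx=9-1=8
cmp ecx, 5  (cmp 8,5)
jg L0: taken
after add edi, 13: edi=422+13=435
after imul edi, 2: edi=435*2=870
after sub ecx, 1: ecx=8-1=7
cmp ecx, 5  (cmp 7,5)
jg L0: taken
after add edi, 13: edi=870+13=883
after imul edi, 2: edi=883*2=1766
after sub ecx, 1: ecx=7-1=6
cmp ecx, 5  (cmp 6,5)
jg L0: taken
after add edi, 13: edi=1766+13=1779
after imul edi, 2: edi=1779*2=3558
after sub ecx, 1: ecx=6-1=5
cmp ecx, 5  (cmp 5,5)
jg L0: not taken
halt.
Total executed instructions: 38.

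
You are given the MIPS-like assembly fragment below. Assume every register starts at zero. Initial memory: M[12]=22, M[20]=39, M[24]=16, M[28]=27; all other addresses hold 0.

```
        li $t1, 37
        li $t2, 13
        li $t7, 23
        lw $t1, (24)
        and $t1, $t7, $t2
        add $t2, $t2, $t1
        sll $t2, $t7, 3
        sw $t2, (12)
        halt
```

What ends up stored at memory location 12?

184

$t1=37
$t2=13
$t7=23
$t1=M[24]=16
$t1=23&13=5
$t2=13+5=18
$t2=23<<3=184
sw $t2, (12) → M[12]=184
halt.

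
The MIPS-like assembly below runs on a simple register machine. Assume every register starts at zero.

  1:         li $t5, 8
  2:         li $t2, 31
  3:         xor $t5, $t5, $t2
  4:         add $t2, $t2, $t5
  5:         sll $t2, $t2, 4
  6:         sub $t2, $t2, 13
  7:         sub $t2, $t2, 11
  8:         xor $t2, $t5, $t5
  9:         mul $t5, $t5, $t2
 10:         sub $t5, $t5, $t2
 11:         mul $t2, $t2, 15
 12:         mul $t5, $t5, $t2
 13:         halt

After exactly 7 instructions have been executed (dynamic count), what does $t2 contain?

after li $t5, 8: $t5=8
after li $t2, 31: $t2=31
after xor $t5, $t5, $t2: $t5=8^31=23
after add $t2, $t2, $t5: $t2=31+23=54
after sll $t2, $t2, 4: $t2=54<<4=864
after sub $t2, $t2, 13: $t2=864-13=851
after sub $t2, $t2, 11: $t2=851-11=840
After step 7: $t2 = 840.

840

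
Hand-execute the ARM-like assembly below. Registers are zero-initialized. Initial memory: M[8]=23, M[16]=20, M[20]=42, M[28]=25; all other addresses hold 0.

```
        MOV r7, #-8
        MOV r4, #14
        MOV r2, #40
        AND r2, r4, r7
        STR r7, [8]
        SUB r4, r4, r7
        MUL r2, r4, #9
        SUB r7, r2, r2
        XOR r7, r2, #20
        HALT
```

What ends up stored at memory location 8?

MOV r7, #-8 → r7=-8
MOV r4, #14 → r4=14
MOV r2, #40 → r2=40
AND r2, r4, r7 → r2=14&(-8)=8
STR r7, [8] → M[8]=-8
SUB r4, r4, r7 → r4=14-(-8)=22
MUL r2, r4, #9 → r2=22*9=198
SUB r7, r2, r2 → r7=198-198=0
XOR r7, r2, #20 → r7=198^20=210
halt.

-8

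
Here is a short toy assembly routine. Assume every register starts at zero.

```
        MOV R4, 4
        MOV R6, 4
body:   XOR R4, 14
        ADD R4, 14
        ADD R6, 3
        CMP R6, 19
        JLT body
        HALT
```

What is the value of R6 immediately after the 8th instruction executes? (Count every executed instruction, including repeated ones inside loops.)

R4=4
R6=4
R4=4^14=10
R4=10+14=24
R6=4+3=7
CMP R6, 19  (cmp 7,19)
JLT body: taken
R4=24^14=22
After step 8: R6 = 7.

7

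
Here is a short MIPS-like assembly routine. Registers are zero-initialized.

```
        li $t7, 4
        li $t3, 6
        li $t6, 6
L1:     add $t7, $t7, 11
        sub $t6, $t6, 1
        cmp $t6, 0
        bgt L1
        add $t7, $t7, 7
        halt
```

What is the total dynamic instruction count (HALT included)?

$t7=4
$t3=6
$t6=6
$t7=4+11=15
$t6=6-1=5
cmp $t6, 0  (cmp 5,0)
bgt L1: taken
$t7=15+11=26
$t6=5-1=4
cmp $t6, 0  (cmp 4,0)
bgt L1: taken
$t7=26+11=37
$t6=4-1=3
cmp $t6, 0  (cmp 3,0)
bgt L1: taken
$t7=37+11=48
$t6=3-1=2
cmp $t6, 0  (cmp 2,0)
bgt L1: taken
$t7=48+11=59
$t6=2-1=1
cmp $t6, 0  (cmp 1,0)
bgt L1: taken
$t7=59+11=70
$t6=1-1=0
cmp $t6, 0  (cmp 0,0)
bgt L1: not taken
$t7=70+7=77
halt.
Total executed instructions: 29.

29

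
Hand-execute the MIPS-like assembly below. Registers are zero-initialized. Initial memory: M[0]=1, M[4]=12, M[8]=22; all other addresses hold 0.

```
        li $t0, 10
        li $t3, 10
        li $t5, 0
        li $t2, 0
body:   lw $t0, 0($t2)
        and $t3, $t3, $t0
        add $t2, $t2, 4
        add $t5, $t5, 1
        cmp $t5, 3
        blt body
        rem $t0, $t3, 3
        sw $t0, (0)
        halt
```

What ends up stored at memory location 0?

0

after li $t0, 10: $t0=10
after li $t3, 10: $t3=10
after li $t5, 0: $t5=0
after li $t2, 0: $t2=0
after lw $t0, 0($t2): $t0=M[0]=1
after and $t3, $t3, $t0: $t3=10&1=0
after add $t2, $t2, 4: $t2=0+4=4
after add $t5, $t5, 1: $t5=0+1=1
cmp $t5, 3  (cmp 1,3)
blt body: taken
after lw $t0, 0($t2): $t0=M[4]=12
after and $t3, $t3, $t0: $t3=0&12=0
after add $t2, $t2, 4: $t2=4+4=8
after add $t5, $t5, 1: $t5=1+1=2
cmp $t5, 3  (cmp 2,3)
blt body: taken
after lw $t0, 0($t2): $t0=M[8]=22
after and $t3, $t3, $t0: $t3=0&22=0
after add $t2, $t2, 4: $t2=8+4=12
after add $t5, $t5, 1: $t5=2+1=3
cmp $t5, 3  (cmp 3,3)
blt body: not taken
after rem $t0, $t3, 3: $t0=0%3=0
sw $t0, (0) → M[0]=0
halt.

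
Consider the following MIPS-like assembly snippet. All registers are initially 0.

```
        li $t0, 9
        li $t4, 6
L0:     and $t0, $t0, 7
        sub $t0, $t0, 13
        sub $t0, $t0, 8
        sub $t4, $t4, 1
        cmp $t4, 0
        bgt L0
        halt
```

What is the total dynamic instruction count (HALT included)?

39

$t0=9
$t4=6
$t0=9&7=1
$t0=1-13=-12
$t0=(-12)-8=-20
$t4=6-1=5
cmp $t4, 0  (cmp 5,0)
bgt L0: taken
$t0=(-20)&7=4
$t0=4-13=-9
$t0=(-9)-8=-17
$t4=5-1=4
cmp $t4, 0  (cmp 4,0)
bgt L0: taken
$t0=(-17)&7=7
$t0=7-13=-6
$t0=(-6)-8=-14
$t4=4-1=3
cmp $t4, 0  (cmp 3,0)
bgt L0: taken
$t0=(-14)&7=2
$t0=2-13=-11
$t0=(-11)-8=-19
$t4=3-1=2
cmp $t4, 0  (cmp 2,0)
bgt L0: taken
$t0=(-19)&7=5
$t0=5-13=-8
$t0=(-8)-8=-16
$t4=2-1=1
cmp $t4, 0  (cmp 1,0)
bgt L0: taken
$t0=(-16)&7=0
$t0=0-13=-13
$t0=(-13)-8=-21
$t4=1-1=0
cmp $t4, 0  (cmp 0,0)
bgt L0: not taken
halt.
Total executed instructions: 39.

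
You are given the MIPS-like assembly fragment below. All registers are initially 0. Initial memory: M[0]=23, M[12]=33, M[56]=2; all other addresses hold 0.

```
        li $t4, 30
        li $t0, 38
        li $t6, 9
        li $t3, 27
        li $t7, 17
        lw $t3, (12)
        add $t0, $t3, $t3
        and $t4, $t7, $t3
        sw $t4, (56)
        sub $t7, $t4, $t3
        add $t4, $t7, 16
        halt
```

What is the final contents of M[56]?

li $t4, 30 → $t4=30
li $t0, 38 → $t0=38
li $t6, 9 → $t6=9
li $t3, 27 → $t3=27
li $t7, 17 → $t7=17
lw $t3, (12) → $t3=M[12]=33
add $t0, $t3, $t3 → $t0=33+33=66
and $t4, $t7, $t3 → $t4=17&33=1
sw $t4, (56) → M[56]=1
sub $t7, $t4, $t3 → $t7=1-33=-32
add $t4, $t7, 16 → $t4=(-32)+16=-16
halt.

1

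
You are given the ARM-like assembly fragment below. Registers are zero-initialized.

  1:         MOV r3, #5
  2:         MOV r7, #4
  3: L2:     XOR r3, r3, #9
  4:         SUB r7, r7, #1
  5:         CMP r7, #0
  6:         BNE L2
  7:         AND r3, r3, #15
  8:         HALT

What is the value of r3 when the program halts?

MOV r3, #5 → r3=5
MOV r7, #4 → r7=4
XOR r3, r3, #9 → r3=5^9=12
SUB r7, r7, #1 → r7=4-1=3
CMP r7, #0  (cmp 3,0)
BNE L2: taken
XOR r3, r3, #9 → r3=12^9=5
SUB r7, r7, #1 → r7=3-1=2
CMP r7, #0  (cmp 2,0)
BNE L2: taken
XOR r3, r3, #9 → r3=5^9=12
SUB r7, r7, #1 → r7=2-1=1
CMP r7, #0  (cmp 1,0)
BNE L2: taken
XOR r3, r3, #9 → r3=12^9=5
SUB r7, r7, #1 → r7=1-1=0
CMP r7, #0  (cmp 0,0)
BNE L2: not taken
AND r3, r3, #15 → r3=5&15=5
halt.

5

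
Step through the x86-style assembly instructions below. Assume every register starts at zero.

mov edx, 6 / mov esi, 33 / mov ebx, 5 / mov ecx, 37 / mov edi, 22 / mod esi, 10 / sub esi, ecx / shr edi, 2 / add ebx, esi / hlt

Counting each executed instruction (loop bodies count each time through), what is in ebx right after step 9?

edx=6
esi=33
ebx=5
ecx=37
edi=22
esi=33%10=3
esi=3-37=-34
edi=22>>2=5
ebx=5+(-34)=-29
After step 9: ebx = -29.

-29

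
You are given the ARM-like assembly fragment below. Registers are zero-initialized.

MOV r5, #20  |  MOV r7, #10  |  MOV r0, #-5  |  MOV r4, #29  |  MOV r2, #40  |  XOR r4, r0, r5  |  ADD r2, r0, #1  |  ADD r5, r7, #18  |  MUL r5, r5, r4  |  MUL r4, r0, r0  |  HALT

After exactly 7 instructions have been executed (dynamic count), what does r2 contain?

r5=20
r7=10
r0=-5
r4=29
r2=40
r4=(-5)^20=-17
r2=(-5)+1=-4
After step 7: r2 = -4.

-4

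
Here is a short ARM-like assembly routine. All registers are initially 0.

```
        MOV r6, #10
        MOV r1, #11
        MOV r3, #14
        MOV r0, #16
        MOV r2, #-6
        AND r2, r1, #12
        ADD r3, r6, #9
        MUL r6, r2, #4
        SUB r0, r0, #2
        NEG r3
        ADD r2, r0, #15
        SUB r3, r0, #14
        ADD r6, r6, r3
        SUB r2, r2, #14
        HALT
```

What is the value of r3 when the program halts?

r6=10
r1=11
r3=14
r0=16
r2=-6
r2=11&12=8
r3=10+9=19
r6=8*4=32
r0=16-2=14
r3=-(19)=-19
r2=14+15=29
r3=14-14=0
r6=32+0=32
r2=29-14=15
halt.

0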